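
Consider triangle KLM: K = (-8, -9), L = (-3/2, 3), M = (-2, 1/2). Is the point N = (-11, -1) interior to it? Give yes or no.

Barycentric coordinates of N: (87/41, 306/41, -352/41).
The three coordinates are positive, positive, negative; a point is interior exactly when all three are positive.

no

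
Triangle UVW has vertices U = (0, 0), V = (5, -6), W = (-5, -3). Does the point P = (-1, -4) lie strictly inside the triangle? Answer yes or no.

yes

Barycentric coordinates of P: (2/45, 17/45, 26/45).
The three coordinates are positive, positive, positive; a point is interior exactly when all three are positive.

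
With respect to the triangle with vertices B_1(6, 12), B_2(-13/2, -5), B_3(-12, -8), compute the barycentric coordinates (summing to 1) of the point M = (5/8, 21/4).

(5/8, 1/4, 1/8)

Signed area of the reference triangle: [B_1B_2B_3] = ½·(6·(-5−(-8)) + (-13/2)·(-8−12) + (-12)·(12−(-5))) = ½·(18 + 130 − 204) = -28.
[MB_2B_3] = ½·((5/8)·(-5−(-8)) + (-13/2)·(-8−(21/4)) + (-12)·(21/4−(-5))) = ½·(15/8 + 689/8 − 123) = -35/2, so the B_1-coordinate is (-35/2)/(-28) = 5/8.
[B_1MB_3] = ½·(6·(21/4−(-8)) + (5/8)·(-8−12) + (-12)·(12−(21/4))) = ½·(159/2 − 25/2 − 81) = -7, so the B_2-coordinate is 1/4.
[B_1B_2M] = ½·(6·(-5−(21/4)) + (-13/2)·(21/4−12) + (5/8)·(12−(-5))) = ½·(-123/2 + 351/8 + 85/8) = -7/2, so the B_3-coordinate is 1/8.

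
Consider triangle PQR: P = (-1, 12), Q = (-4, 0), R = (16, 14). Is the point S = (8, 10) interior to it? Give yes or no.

Barycentric coordinates of S: (16/99, 26/99, 19/33).
The three coordinates are positive, positive, positive; a point is interior exactly when all three are positive.

yes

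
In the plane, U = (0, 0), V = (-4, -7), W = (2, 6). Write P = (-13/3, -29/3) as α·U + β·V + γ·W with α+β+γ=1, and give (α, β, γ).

Signed area of the reference triangle: [UVW] = ½·(0·(-7−6) + (-4)·(6−0) + 2·(0−(-7))) = ½·(0 − 24 + 14) = -5.
[PVW] = ½·((-13/3)·(-7−6) + (-4)·(6−(-29/3)) + 2·(-29/3−(-7))) = ½·(169/3 − 188/3 − 16/3) = -35/6, so the U-coordinate is (-35/6)/(-5) = 7/6.
[UPW] = ½·(0·(-29/3−6) + (-13/3)·(6−0) + 2·(0−(-29/3))) = ½·(0 − 26 + 58/3) = -10/3, so the V-coordinate is 2/3.
[UVP] = ½·(0·(-7−(-29/3)) + (-4)·(-29/3−0) + (-13/3)·(0−(-7))) = ½·(0 + 116/3 − 91/3) = 25/6, so the W-coordinate is -5/6.

(7/6, 2/3, -5/6)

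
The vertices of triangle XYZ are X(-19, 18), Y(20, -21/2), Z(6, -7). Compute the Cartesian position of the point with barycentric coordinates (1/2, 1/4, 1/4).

(-3, 37/8)

W = (1/2)·X + (1/4)·Y + (1/4)·Z.
x-coordinate: (1/2)·(-19) + (1/4)·20 + (1/4)·6 = -3.
y-coordinate: (1/2)·18 + (1/4)·(-21/2) + (1/4)·(-7) = 37/8.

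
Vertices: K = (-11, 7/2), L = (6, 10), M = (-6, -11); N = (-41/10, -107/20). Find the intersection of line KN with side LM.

Barycentric coordinates of N with respect to KLM: (1/10, 1/5, 7/10).
On side LM the K-coordinate is zero; dropping N's K-weight 1/10 and renormalizing the remaining 1/5 : 7/10 gives weights 2/9, 7/9 on L, M.
J = (2/9)·(6, 10) + (7/9)·(-6, -11) = (-10/3, -19/3).

(-10/3, -19/3)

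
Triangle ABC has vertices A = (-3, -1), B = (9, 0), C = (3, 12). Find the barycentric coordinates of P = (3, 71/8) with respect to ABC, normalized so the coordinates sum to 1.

Signed area of the reference triangle: [ABC] = ½·((-3)·(0−12) + 9·(12−(-1)) + 3·(-1−0)) = ½·(36 + 117 − 3) = 75.
[PBC] = ½·(3·(0−12) + 9·(12−(71/8)) + 3·(71/8−0)) = ½·(-36 + 225/8 + 213/8) = 75/8, so the A-coordinate is (75/8)/75 = 1/8.
[APC] = ½·((-3)·(71/8−12) + 3·(12−(-1)) + 3·(-1−(71/8))) = ½·(75/8 + 39 − 237/8) = 75/8, so the B-coordinate is 1/8.
[ABP] = ½·((-3)·(0−(71/8)) + 9·(71/8−(-1)) + 3·(-1−0)) = ½·(213/8 + 711/8 − 3) = 225/4, so the C-coordinate is 3/4.
Check: 1/8 + 1/8 + 3/4 = 1.

(1/8, 1/8, 3/4)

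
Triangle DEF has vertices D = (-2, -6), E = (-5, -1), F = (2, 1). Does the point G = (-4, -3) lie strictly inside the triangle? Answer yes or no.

Barycentric coordinates of G: (16/41, 26/41, -1/41).
The three coordinates are positive, positive, negative; a point is interior exactly when all three are positive.

no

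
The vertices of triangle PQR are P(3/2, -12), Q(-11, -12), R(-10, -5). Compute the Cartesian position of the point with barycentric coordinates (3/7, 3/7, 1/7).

S = (3/7)·P + (3/7)·Q + (1/7)·R.
x-coordinate: (3/7)·(3/2) + (3/7)·(-11) + (1/7)·(-10) = -11/2.
y-coordinate: (3/7)·(-12) + (3/7)·(-12) + (1/7)·(-5) = -11.

(-11/2, -11)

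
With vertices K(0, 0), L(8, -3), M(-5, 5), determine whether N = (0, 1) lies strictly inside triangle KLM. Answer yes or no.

yes

Barycentric coordinates of N: (12/25, 1/5, 8/25).
The three coordinates are positive, positive, positive; a point is interior exactly when all three are positive.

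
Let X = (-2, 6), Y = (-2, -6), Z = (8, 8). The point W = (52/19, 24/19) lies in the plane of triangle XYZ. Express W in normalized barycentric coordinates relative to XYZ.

Signed area of the reference triangle: [XYZ] = ½·((-2)·(-6−8) + (-2)·(8−6) + 8·(6−(-6))) = ½·(28 − 4 + 96) = 60.
[WYZ] = ½·((52/19)·(-6−8) + (-2)·(8−(24/19)) + 8·(24/19−(-6))) = ½·(-728/19 − 256/19 + 1104/19) = 60/19, so the X-coordinate is (60/19)/60 = 1/19.
[XWZ] = ½·((-2)·(24/19−8) + (52/19)·(8−6) + 8·(6−(24/19))) = ½·(256/19 + 104/19 + 720/19) = 540/19, so the Y-coordinate is 9/19.
[XYW] = ½·((-2)·(-6−(24/19)) + (-2)·(24/19−6) + (52/19)·(6−(-6))) = ½·(276/19 + 180/19 + 624/19) = 540/19, so the Z-coordinate is 9/19.

(1/19, 9/19, 9/19)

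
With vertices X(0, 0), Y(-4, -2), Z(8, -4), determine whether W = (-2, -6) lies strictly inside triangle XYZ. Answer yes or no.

no

Barycentric coordinates of W: (-11/8, 7/4, 5/8).
The three coordinates are negative, positive, positive; a point is interior exactly when all three are positive.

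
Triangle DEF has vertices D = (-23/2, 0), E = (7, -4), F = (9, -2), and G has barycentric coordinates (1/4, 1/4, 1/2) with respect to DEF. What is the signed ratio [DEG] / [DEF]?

1/2

The signed ratio [DEG]/[DEF] equals the barycentric coordinate of G at vertex F, which is 1/2.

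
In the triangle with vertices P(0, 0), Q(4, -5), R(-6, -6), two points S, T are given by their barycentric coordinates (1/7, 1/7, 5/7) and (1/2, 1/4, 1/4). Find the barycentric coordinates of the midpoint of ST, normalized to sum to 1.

(9/28, 11/56, 27/56)

Since both coordinate triples sum to 1, the midpoint's barycentrics are the componentwise average.
(1/7+1/2)/2 = 9/28; similarly 11/56 and 27/56.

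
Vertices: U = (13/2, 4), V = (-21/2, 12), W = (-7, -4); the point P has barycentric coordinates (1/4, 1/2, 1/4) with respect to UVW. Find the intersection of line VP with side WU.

Line VP meets WU where the V-coordinate vanishes; zeroing P's V-weight and renormalizing leaves W, U-weights 1/4 : 1/4 → (1/2, 1/2).
So Q = (1/2)·W + (1/2)·U = (-1/4, 0).

(-1/4, 0)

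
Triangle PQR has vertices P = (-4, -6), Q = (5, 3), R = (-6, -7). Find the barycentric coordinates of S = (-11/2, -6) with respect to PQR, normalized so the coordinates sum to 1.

(-2/3, 1/6, 3/2)

Signed area of the reference triangle: [PQR] = ½·((-4)·(3−(-7)) + 5·(-7−(-6)) + (-6)·(-6−3)) = ½·(-40 − 5 + 54) = 9/2.
[SQR] = ½·((-11/2)·(3−(-7)) + 5·(-7−(-6)) + (-6)·(-6−3)) = ½·(-55 − 5 + 54) = -3, so the P-coordinate is (-3)/(9/2) = -2/3.
[PSR] = ½·((-4)·(-6−(-7)) + (-11/2)·(-7−(-6)) + (-6)·(-6−(-6))) = ½·(-4 + 11/2 + 0) = 3/4, so the Q-coordinate is 1/6.
[PQS] = ½·((-4)·(3−(-6)) + 5·(-6−(-6)) + (-11/2)·(-6−3)) = ½·(-36 + 0 + 99/2) = 27/4, so the R-coordinate is 3/2.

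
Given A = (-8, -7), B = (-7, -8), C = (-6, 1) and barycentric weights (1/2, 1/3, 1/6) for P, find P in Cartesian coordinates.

P = (1/2)·A + (1/3)·B + (1/6)·C.
x-coordinate: (1/2)·(-8) + (1/3)·(-7) + (1/6)·(-6) = -22/3.
y-coordinate: (1/2)·(-7) + (1/3)·(-8) + (1/6)·1 = -6.

(-22/3, -6)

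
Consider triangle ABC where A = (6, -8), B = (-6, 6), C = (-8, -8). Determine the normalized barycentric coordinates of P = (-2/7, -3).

(1/2, 5/14, 1/7)

Signed area of the reference triangle: [ABC] = ½·(6·(6−(-8)) + (-6)·(-8−(-8)) + (-8)·(-8−6)) = ½·(84 + 0 + 112) = 98.
[PBC] = ½·((-2/7)·(6−(-8)) + (-6)·(-8−(-3)) + (-8)·(-3−6)) = ½·(-4 + 30 + 72) = 49, so the A-coordinate is 49/98 = 1/2.
[APC] = ½·(6·(-3−(-8)) + (-2/7)·(-8−(-8)) + (-8)·(-8−(-3))) = ½·(30 + 0 + 40) = 35, so the B-coordinate is 5/14.
[ABP] = ½·(6·(6−(-3)) + (-6)·(-3−(-8)) + (-2/7)·(-8−6)) = ½·(54 − 30 + 4) = 14, so the C-coordinate is 1/7.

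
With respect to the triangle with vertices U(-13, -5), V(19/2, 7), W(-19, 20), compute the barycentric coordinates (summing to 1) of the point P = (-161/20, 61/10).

Signed area of the reference triangle: [UVW] = ½·((-13)·(7−20) + (19/2)·(20−(-5)) + (-19)·(-5−7)) = ½·(169 + 475/2 + 228) = 1269/4.
[PVW] = ½·((-161/20)·(7−20) + (19/2)·(20−(61/10)) + (-19)·(61/10−7)) = ½·(2093/20 + 2641/20 + 171/10) = 1269/10, so the U-coordinate is (1269/10)/(1269/4) = 2/5.
[UPW] = ½·((-13)·(61/10−20) + (-161/20)·(20−(-5)) + (-19)·(-5−(61/10))) = ½·(1807/10 − 805/4 + 2109/10) = 3807/40, so the V-coordinate is 3/10.
[UVP] = ½·((-13)·(7−(61/10)) + (19/2)·(61/10−(-5)) + (-161/20)·(-5−7)) = ½·(-117/10 + 2109/20 + 483/5) = 3807/40, so the W-coordinate is 3/10.
Check: 2/5 + 3/10 + 3/10 = 1.

(2/5, 3/10, 3/10)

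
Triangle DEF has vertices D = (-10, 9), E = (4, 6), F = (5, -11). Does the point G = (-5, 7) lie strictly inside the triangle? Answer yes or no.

Barycentric coordinates of G: (152/235, 14/47, 13/235).
The three coordinates are positive, positive, positive; a point is interior exactly when all three are positive.

yes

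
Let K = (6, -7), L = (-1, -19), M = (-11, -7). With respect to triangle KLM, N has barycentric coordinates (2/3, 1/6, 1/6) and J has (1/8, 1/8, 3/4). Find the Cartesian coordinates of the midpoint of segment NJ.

Barycentric coordinates of the midpoint are the average: (19/48, 7/48, 11/24).
Converting: (19/48)·K + (7/48)·L + (11/24)·M = (-45/16, -35/4).

(-45/16, -35/4)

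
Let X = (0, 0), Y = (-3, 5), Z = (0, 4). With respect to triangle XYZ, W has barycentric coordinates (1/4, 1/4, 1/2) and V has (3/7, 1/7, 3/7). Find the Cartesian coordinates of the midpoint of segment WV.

Barycentric coordinates of the midpoint are the average: (19/56, 11/56, 13/28).
Converting: (19/56)·X + (11/56)·Y + (13/28)·Z = (-33/56, 159/56).

(-33/56, 159/56)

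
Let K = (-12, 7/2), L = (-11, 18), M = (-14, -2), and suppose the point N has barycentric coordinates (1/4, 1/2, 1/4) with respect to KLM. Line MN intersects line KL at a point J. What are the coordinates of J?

Line MN meets KL where the M-coordinate vanishes; zeroing N's M-weight and renormalizing leaves K, L-weights 1/4 : 1/2 → (1/3, 2/3).
So J = (1/3)·K + (2/3)·L = (-34/3, 79/6).

(-34/3, 79/6)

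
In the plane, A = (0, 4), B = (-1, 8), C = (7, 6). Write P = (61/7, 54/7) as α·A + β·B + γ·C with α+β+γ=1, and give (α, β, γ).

Signed area of the reference triangle: [ABC] = ½·(0·(8−6) + (-1)·(6−4) + 7·(4−8)) = ½·(0 − 2 − 28) = -15.
[PBC] = ½·((61/7)·(8−6) + (-1)·(6−(54/7)) + 7·(54/7−8)) = ½·(122/7 + 12/7 − 2) = 60/7, so the A-coordinate is (60/7)/(-15) = -4/7.
[APC] = ½·(0·(54/7−6) + (61/7)·(6−4) + 7·(4−(54/7))) = ½·(0 + 122/7 − 26) = -30/7, so the B-coordinate is 2/7.
[ABP] = ½·(0·(8−(54/7)) + (-1)·(54/7−4) + (61/7)·(4−8)) = ½·(0 − 26/7 − 244/7) = -135/7, so the C-coordinate is 9/7.

(-4/7, 2/7, 9/7)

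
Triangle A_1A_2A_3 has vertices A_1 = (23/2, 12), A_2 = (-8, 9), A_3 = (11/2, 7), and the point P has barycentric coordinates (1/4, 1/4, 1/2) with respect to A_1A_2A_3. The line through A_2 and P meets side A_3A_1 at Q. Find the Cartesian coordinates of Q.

Line A_2P meets A_3A_1 where the A_2-coordinate vanishes; zeroing P's A_2-weight and renormalizing leaves A_3, A_1-weights 1/2 : 1/4 → (2/3, 1/3).
So Q = (2/3)·A_3 + (1/3)·A_1 = (15/2, 26/3).

(15/2, 26/3)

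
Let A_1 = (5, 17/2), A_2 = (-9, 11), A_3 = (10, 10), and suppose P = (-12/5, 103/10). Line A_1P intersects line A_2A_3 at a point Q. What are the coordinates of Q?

(-17/4, 43/4)

Barycentric coordinates of P with respect to A_1A_2A_3: (1/5, 3/5, 1/5).
On side A_2A_3 the A_1-coordinate is zero; dropping P's A_1-weight 1/5 and renormalizing the remaining 3/5 : 1/5 gives weights 3/4, 1/4 on A_2, A_3.
Q = (3/4)·(-9, 11) + (1/4)·(10, 10) = (-17/4, 43/4).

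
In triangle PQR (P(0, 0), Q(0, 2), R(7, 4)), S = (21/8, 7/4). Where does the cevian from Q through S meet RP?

(3, 12/7)

Barycentric coordinates of S with respect to PQR: (1/2, 1/8, 3/8).
On side RP the Q-coordinate is zero; dropping S's Q-weight 1/8 and renormalizing the remaining 3/8 : 1/2 gives weights 3/7, 4/7 on R, P.
T = (3/7)·(7, 4) + (4/7)·(0, 0) = (3, 12/7).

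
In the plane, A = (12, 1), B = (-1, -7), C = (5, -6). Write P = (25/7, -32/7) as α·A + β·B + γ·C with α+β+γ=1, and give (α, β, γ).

(2/7, 4/7, 1/7)

Signed area of the reference triangle: [ABC] = ½·(12·(-7−(-6)) + (-1)·(-6−1) + 5·(1−(-7))) = ½·(-12 + 7 + 40) = 35/2.
[PBC] = ½·((25/7)·(-7−(-6)) + (-1)·(-6−(-32/7)) + 5·(-32/7−(-7))) = ½·(-25/7 + 10/7 + 85/7) = 5, so the A-coordinate is 5/(35/2) = 2/7.
[APC] = ½·(12·(-32/7−(-6)) + (25/7)·(-6−1) + 5·(1−(-32/7))) = ½·(120/7 − 25 + 195/7) = 10, so the B-coordinate is 4/7.
[ABP] = ½·(12·(-7−(-32/7)) + (-1)·(-32/7−1) + (25/7)·(1−(-7))) = ½·(-204/7 + 39/7 + 200/7) = 5/2, so the C-coordinate is 1/7.
Check: 2/7 + 4/7 + 1/7 = 1.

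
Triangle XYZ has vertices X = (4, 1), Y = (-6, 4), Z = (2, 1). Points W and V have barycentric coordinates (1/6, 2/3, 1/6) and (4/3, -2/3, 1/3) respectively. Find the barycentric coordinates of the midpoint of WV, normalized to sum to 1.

Since both coordinate triples sum to 1, the midpoint's barycentrics are the componentwise average.
(1/6+4/3)/2 = 3/4; similarly 0 and 1/4.

(3/4, 0, 1/4)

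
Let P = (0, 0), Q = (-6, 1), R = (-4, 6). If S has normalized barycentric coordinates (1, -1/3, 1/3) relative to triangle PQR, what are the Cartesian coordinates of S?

(2/3, 5/3)

S = 1·P + (-1/3)·Q + (1/3)·R.
x-coordinate: 1·0 + (-1/3)·(-6) + (1/3)·(-4) = 2/3.
y-coordinate: 1·0 + (-1/3)·1 + (1/3)·6 = 5/3.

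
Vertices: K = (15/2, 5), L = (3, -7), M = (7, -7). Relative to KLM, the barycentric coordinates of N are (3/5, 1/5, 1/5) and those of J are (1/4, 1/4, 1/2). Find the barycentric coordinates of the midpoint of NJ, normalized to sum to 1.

(17/40, 9/40, 7/20)

Since both coordinate triples sum to 1, the midpoint's barycentrics are the componentwise average.
(3/5+1/4)/2 = 17/40; similarly 9/40 and 7/20.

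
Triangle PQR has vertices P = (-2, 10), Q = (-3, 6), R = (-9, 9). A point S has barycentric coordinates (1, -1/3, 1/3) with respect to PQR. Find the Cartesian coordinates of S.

S = 1·P + (-1/3)·Q + (1/3)·R.
x-coordinate: 1·(-2) + (-1/3)·(-3) + (1/3)·(-9) = -4.
y-coordinate: 1·10 + (-1/3)·6 + (1/3)·9 = 11.

(-4, 11)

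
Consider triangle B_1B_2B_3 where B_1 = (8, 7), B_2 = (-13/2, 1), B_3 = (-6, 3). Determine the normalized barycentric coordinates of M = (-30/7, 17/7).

Signed area of the reference triangle: [B_1B_2B_3] = ½·(8·(1−3) + (-13/2)·(3−7) + (-6)·(7−1)) = ½·(-16 + 26 − 36) = -13.
[MB_2B_3] = ½·((-30/7)·(1−3) + (-13/2)·(3−(17/7)) + (-6)·(17/7−1)) = ½·(60/7 − 26/7 − 60/7) = -13/7, so the B_1-coordinate is (-13/7)/(-13) = 1/7.
[B_1MB_3] = ½·(8·(17/7−3) + (-30/7)·(3−7) + (-6)·(7−(17/7))) = ½·(-32/7 + 120/7 − 192/7) = -52/7, so the B_2-coordinate is 4/7.
[B_1B_2M] = ½·(8·(1−(17/7)) + (-13/2)·(17/7−7) + (-30/7)·(7−1)) = ½·(-80/7 + 208/7 − 180/7) = -26/7, so the B_3-coordinate is 2/7.

(1/7, 4/7, 2/7)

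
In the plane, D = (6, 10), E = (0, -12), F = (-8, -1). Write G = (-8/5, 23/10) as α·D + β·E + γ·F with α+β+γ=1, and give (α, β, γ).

(2/5, 1/10, 1/2)

Signed area of the reference triangle: [DEF] = ½·(6·(-12−(-1)) + 0·(-1−10) + (-8)·(10−(-12))) = ½·(-66 + 0 − 176) = -121.
[GEF] = ½·((-8/5)·(-12−(-1)) + 0·(-1−(23/10)) + (-8)·(23/10−(-12))) = ½·(88/5 + 0 − 572/5) = -242/5, so the D-coordinate is (-242/5)/(-121) = 2/5.
[DGF] = ½·(6·(23/10−(-1)) + (-8/5)·(-1−10) + (-8)·(10−(23/10))) = ½·(99/5 + 88/5 − 308/5) = -121/10, so the E-coordinate is 1/10.
[DEG] = ½·(6·(-12−(23/10)) + 0·(23/10−10) + (-8/5)·(10−(-12))) = ½·(-429/5 + 0 − 176/5) = -121/2, so the F-coordinate is 1/2.
Check: 2/5 + 1/10 + 1/2 = 1.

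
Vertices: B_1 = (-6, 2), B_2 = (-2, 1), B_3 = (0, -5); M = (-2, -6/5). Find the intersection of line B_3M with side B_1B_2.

(-10/3, 4/3)

Barycentric coordinates of M with respect to B_1B_2B_3: (1/5, 2/5, 2/5).
On side B_1B_2 the B_3-coordinate is zero; dropping M's B_3-weight 2/5 and renormalizing the remaining 1/5 : 2/5 gives weights 1/3, 2/3 on B_1, B_2.
N = (1/3)·(-6, 2) + (2/3)·(-2, 1) = (-10/3, 4/3).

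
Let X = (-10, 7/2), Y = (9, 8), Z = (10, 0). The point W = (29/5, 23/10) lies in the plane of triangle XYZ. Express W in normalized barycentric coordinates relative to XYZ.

Signed area of the reference triangle: [XYZ] = ½·((-10)·(8−0) + 9·(0−(7/2)) + 10·(7/2−8)) = ½·(-80 − 63/2 − 45) = -313/4.
[WYZ] = ½·((29/5)·(8−0) + 9·(0−(23/10)) + 10·(23/10−8)) = ½·(232/5 − 207/10 − 57) = -313/20, so the X-coordinate is (-313/20)/(-313/4) = 1/5.
[XWZ] = ½·((-10)·(23/10−0) + (29/5)·(0−(7/2)) + 10·(7/2−(23/10))) = ½·(-23 − 203/10 + 12) = -313/20, so the Y-coordinate is 1/5.
[XYW] = ½·((-10)·(8−(23/10)) + 9·(23/10−(7/2)) + (29/5)·(7/2−8)) = ½·(-57 − 54/5 − 261/10) = -939/20, so the Z-coordinate is 3/5.
Check: 1/5 + 1/5 + 3/5 = 1.

(1/5, 1/5, 3/5)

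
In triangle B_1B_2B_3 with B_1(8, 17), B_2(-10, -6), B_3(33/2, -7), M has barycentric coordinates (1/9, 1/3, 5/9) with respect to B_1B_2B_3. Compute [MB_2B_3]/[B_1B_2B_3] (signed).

The signed ratio [MB_2B_3]/[B_1B_2B_3] equals the barycentric coordinate of M at vertex B_1, which is 1/9.

1/9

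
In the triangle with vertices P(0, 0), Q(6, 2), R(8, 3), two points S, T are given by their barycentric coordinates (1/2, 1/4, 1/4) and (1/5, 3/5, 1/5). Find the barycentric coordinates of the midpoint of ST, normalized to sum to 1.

(7/20, 17/40, 9/40)

Since both coordinate triples sum to 1, the midpoint's barycentrics are the componentwise average.
(1/2+1/5)/2 = 7/20; similarly 17/40 and 9/40.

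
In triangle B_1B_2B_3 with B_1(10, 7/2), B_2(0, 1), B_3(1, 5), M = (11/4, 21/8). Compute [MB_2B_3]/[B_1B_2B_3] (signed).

[B_1B_2B_3] = ½·(10·(1−5) + 0·(5−(7/2)) + 1·(7/2−1)) = ½·(-40 + 0 + 5/2) = -75/4.
[MB_2B_3] = ½·((11/4)·(1−5) + 0·(5−(21/8)) + 1·(21/8−1)) = ½·(-11 + 0 + 13/8) = -75/16, so the ratio is (-75/16)/(-75/4) = 1/4.

1/4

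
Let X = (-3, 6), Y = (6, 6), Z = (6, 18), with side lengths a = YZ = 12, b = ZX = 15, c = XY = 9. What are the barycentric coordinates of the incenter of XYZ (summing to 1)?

(1/3, 5/12, 1/4)

The incenter has barycentric coordinates proportional to the opposite side lengths: (12 : 15 : 9).
Normalizing by 12+15+9 = 36 gives (1/3, 5/12, 1/4).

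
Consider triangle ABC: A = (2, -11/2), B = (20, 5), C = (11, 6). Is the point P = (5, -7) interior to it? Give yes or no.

no

Barycentric coordinates of P: (82/75, 32/75, -13/25).
The three coordinates are positive, positive, negative; a point is interior exactly when all three are positive.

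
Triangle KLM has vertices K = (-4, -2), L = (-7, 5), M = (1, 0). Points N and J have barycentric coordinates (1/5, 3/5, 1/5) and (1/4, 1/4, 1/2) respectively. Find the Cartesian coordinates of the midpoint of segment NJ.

(-141/40, 67/40)

Barycentric coordinates of the midpoint are the average: (9/40, 17/40, 7/20).
Converting: (9/40)·K + (17/40)·L + (7/20)·M = (-141/40, 67/40).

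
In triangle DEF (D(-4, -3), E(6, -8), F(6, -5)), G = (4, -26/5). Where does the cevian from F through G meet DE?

Barycentric coordinates of G with respect to DEF: (1/5, 1/5, 3/5).
On side DE the F-coordinate is zero; dropping G's F-weight 3/5 and renormalizing the remaining 1/5 : 1/5 gives weights 1/2, 1/2 on D, E.
H = (1/2)·(-4, -3) + (1/2)·(6, -8) = (1, -11/2).

(1, -11/2)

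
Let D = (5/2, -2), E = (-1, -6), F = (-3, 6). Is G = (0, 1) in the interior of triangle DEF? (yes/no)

yes

Barycentric coordinates of G: (13/25, 7/100, 41/100).
The three coordinates are positive, positive, positive; a point is interior exactly when all three are positive.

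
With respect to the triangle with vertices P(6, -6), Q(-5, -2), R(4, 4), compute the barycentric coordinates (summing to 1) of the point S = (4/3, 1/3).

Signed area of the reference triangle: [PQR] = ½·(6·(-2−4) + (-5)·(4−(-6)) + 4·(-6−(-2))) = ½·(-36 − 50 − 16) = -51.
[SQR] = ½·((4/3)·(-2−4) + (-5)·(4−(1/3)) + 4·(1/3−(-2))) = ½·(-8 − 55/3 + 28/3) = -17/2, so the P-coordinate is (-17/2)/(-51) = 1/6.
[PSR] = ½·(6·(1/3−4) + (4/3)·(4−(-6)) + 4·(-6−(1/3))) = ½·(-22 + 40/3 − 76/3) = -17, so the Q-coordinate is 1/3.
[PQS] = ½·(6·(-2−(1/3)) + (-5)·(1/3−(-6)) + (4/3)·(-6−(-2))) = ½·(-14 − 95/3 − 16/3) = -51/2, so the R-coordinate is 1/2.

(1/6, 1/3, 1/2)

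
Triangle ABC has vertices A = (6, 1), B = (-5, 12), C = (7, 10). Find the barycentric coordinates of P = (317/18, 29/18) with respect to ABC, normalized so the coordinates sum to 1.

(13/18, -17/18, 11/9)

Signed area of the reference triangle: [ABC] = ½·(6·(12−10) + (-5)·(10−1) + 7·(1−12)) = ½·(12 − 45 − 77) = -55.
[PBC] = ½·((317/18)·(12−10) + (-5)·(10−(29/18)) + 7·(29/18−12)) = ½·(317/9 − 755/18 − 1309/18) = -715/18, so the A-coordinate is (-715/18)/(-55) = 13/18.
[APC] = ½·(6·(29/18−10) + (317/18)·(10−1) + 7·(1−(29/18))) = ½·(-151/3 + 317/2 − 77/18) = 935/18, so the B-coordinate is -17/18.
[ABP] = ½·(6·(12−(29/18)) + (-5)·(29/18−1) + (317/18)·(1−12)) = ½·(187/3 − 55/18 − 3487/18) = -605/9, so the C-coordinate is 11/9.
Check: 13/18 − 17/18 + 11/9 = 1.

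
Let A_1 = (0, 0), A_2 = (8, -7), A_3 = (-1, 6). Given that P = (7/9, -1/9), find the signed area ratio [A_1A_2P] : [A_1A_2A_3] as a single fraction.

[A_1A_2A_3] = ½·(0·(-7−6) + 8·(6−0) + (-1)·(0−(-7))) = ½·(0 + 48 − 7) = 41/2.
[A_1A_2P] = ½·(0·(-7−(-1/9)) + 8·(-1/9−0) + (7/9)·(0−(-7))) = ½·(0 − 8/9 + 49/9) = 41/18, so the ratio is (41/18)/(41/2) = 1/9.

1/9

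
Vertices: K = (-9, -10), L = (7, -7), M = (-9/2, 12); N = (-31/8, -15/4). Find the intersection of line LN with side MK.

(-15/2, -8/3)

Barycentric coordinates of N with respect to KLM: (1/2, 1/4, 1/4).
On side MK the L-coordinate is zero; dropping N's L-weight 1/4 and renormalizing the remaining 1/4 : 1/2 gives weights 1/3, 2/3 on M, K.
J = (1/3)·(-9/2, 12) + (2/3)·(-9, -10) = (-15/2, -8/3).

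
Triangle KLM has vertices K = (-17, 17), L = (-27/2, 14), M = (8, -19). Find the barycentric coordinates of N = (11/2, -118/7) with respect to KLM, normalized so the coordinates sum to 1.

(5/7, -5/7, 1)

Signed area of the reference triangle: [KLM] = ½·((-17)·(14−(-19)) + (-27/2)·(-19−17) + 8·(17−14)) = ½·(-561 + 486 + 24) = -51/2.
[NLM] = ½·((11/2)·(14−(-19)) + (-27/2)·(-19−(-118/7)) + 8·(-118/7−14)) = ½·(363/2 + 405/14 − 1728/7) = -255/14, so the K-coordinate is (-255/14)/(-51/2) = 5/7.
[KNM] = ½·((-17)·(-118/7−(-19)) + (11/2)·(-19−17) + 8·(17−(-118/7))) = ½·(-255/7 − 198 + 1896/7) = 255/14, so the L-coordinate is -5/7.
[KLN] = ½·((-17)·(14−(-118/7)) + (-27/2)·(-118/7−17) + (11/2)·(17−14)) = ½·(-3672/7 + 6399/14 + 33/2) = -51/2, so the M-coordinate is 1.
Check: 5/7 − 5/7 + 1 = 1.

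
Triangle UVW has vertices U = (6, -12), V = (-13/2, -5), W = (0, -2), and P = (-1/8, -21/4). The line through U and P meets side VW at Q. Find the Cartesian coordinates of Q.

(-13/6, -3)

Barycentric coordinates of P with respect to UVW: (1/4, 1/4, 1/2).
On side VW the U-coordinate is zero; dropping P's U-weight 1/4 and renormalizing the remaining 1/4 : 1/2 gives weights 1/3, 2/3 on V, W.
Q = (1/3)·(-13/2, -5) + (2/3)·(0, -2) = (-13/6, -3).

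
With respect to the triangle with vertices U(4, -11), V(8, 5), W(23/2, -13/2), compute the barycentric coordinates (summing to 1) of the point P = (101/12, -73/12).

Signed area of the reference triangle: [UVW] = ½·(4·(5−(-13/2)) + 8·(-13/2−(-11)) + (23/2)·(-11−5)) = ½·(46 + 36 − 184) = -51.
[PVW] = ½·((101/12)·(5−(-13/2)) + 8·(-13/2−(-73/12)) + (23/2)·(-73/12−5)) = ½·(2323/24 − 10/3 − 3059/24) = -17, so the U-coordinate is (-17)/(-51) = 1/3.
[UPW] = ½·(4·(-73/12−(-13/2)) + (101/12)·(-13/2−(-11)) + (23/2)·(-11−(-73/12))) = ½·(5/3 + 303/8 − 1357/24) = -17/2, so the V-coordinate is 1/6.
[UVP] = ½·(4·(5−(-73/12)) + 8·(-73/12−(-11)) + (101/12)·(-11−5)) = ½·(133/3 + 118/3 − 404/3) = -51/2, so the W-coordinate is 1/2.
Check: 1/3 + 1/6 + 1/2 = 1.

(1/3, 1/6, 1/2)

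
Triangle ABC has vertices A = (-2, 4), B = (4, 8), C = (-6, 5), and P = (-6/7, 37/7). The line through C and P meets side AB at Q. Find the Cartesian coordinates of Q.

(0, 16/3)

Barycentric coordinates of P with respect to ABC: (4/7, 2/7, 1/7).
On side AB the C-coordinate is zero; dropping P's C-weight 1/7 and renormalizing the remaining 4/7 : 2/7 gives weights 2/3, 1/3 on A, B.
Q = (2/3)·(-2, 4) + (1/3)·(4, 8) = (0, 16/3).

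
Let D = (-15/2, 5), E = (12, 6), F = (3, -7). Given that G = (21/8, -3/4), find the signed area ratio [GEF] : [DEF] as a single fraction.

1/4

[DEF] = ½·((-15/2)·(6−(-7)) + 12·(-7−5) + 3·(5−6)) = ½·(-195/2 − 144 − 3) = -489/4.
[GEF] = ½·((21/8)·(6−(-7)) + 12·(-7−(-3/4)) + 3·(-3/4−6)) = ½·(273/8 − 75 − 81/4) = -489/16, so the ratio is (-489/16)/(-489/4) = 1/4.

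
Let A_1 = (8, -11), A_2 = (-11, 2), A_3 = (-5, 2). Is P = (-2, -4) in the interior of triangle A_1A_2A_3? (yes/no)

yes

Barycentric coordinates of P: (6/13, 1/2, 1/26).
The three coordinates are positive, positive, positive; a point is interior exactly when all three are positive.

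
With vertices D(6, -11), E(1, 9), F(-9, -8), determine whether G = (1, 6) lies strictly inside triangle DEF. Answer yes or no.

yes

Barycentric coordinates of G: (2/19, 16/19, 1/19).
The three coordinates are positive, positive, positive; a point is interior exactly when all three are positive.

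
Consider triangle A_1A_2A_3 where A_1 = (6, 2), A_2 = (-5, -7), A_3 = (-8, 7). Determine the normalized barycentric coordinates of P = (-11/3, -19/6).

(1/6, 2/3, 1/6)

Signed area of the reference triangle: [A_1A_2A_3] = ½·(6·(-7−7) + (-5)·(7−2) + (-8)·(2−(-7))) = ½·(-84 − 25 − 72) = -181/2.
[PA_2A_3] = ½·((-11/3)·(-7−7) + (-5)·(7−(-19/6)) + (-8)·(-19/6−(-7))) = ½·(154/3 − 305/6 − 92/3) = -181/12, so the A_1-coordinate is (-181/12)/(-181/2) = 1/6.
[A_1PA_3] = ½·(6·(-19/6−7) + (-11/3)·(7−2) + (-8)·(2−(-19/6))) = ½·(-61 − 55/3 − 124/3) = -181/3, so the A_2-coordinate is 2/3.
[A_1A_2P] = ½·(6·(-7−(-19/6)) + (-5)·(-19/6−2) + (-11/3)·(2−(-7))) = ½·(-23 + 155/6 − 33) = -181/12, so the A_3-coordinate is 1/6.
Check: 1/6 + 2/3 + 1/6 = 1.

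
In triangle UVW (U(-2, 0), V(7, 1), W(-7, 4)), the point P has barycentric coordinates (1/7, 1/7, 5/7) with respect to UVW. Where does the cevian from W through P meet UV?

(5/2, 1/2)

Line WP meets UV where the W-coordinate vanishes; zeroing P's W-weight and renormalizing leaves U, V-weights 1/7 : 1/7 → (1/2, 1/2).
So Q = (1/2)·U + (1/2)·V = (5/2, 1/2).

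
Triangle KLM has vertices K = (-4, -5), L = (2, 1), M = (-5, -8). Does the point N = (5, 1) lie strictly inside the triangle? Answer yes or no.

no

Barycentric coordinates of N: (-9/4, 7/4, 3/2).
The three coordinates are negative, positive, positive; a point is interior exactly when all three are positive.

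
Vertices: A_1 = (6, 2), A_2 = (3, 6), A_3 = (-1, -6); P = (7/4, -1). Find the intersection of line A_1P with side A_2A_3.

Barycentric coordinates of P with respect to A_1A_2A_3: (1/4, 1/4, 1/2).
On side A_2A_3 the A_1-coordinate is zero; dropping P's A_1-weight 1/4 and renormalizing the remaining 1/4 : 1/2 gives weights 1/3, 2/3 on A_2, A_3.
Q = (1/3)·(3, 6) + (2/3)·(-1, -6) = (1/3, -2).

(1/3, -2)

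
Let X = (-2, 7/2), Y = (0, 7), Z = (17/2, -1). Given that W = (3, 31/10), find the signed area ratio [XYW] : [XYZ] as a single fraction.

2/5

[XYZ] = ½·((-2)·(7−(-1)) + 0·(-1−(7/2)) + (17/2)·(7/2−7)) = ½·(-16 + 0 − 119/4) = -183/8.
[XYW] = ½·((-2)·(7−(31/10)) + 0·(31/10−(7/2)) + 3·(7/2−7)) = ½·(-39/5 + 0 − 21/2) = -183/20, so the ratio is (-183/20)/(-183/8) = 2/5.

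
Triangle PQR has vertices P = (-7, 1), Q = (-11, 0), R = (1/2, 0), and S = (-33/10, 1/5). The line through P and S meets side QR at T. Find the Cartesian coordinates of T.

Barycentric coordinates of S with respect to PQR: (1/5, 1/5, 3/5).
On side QR the P-coordinate is zero; dropping S's P-weight 1/5 and renormalizing the remaining 1/5 : 3/5 gives weights 1/4, 3/4 on Q, R.
T = (1/4)·(-11, 0) + (3/4)·(1/2, 0) = (-19/8, 0).

(-19/8, 0)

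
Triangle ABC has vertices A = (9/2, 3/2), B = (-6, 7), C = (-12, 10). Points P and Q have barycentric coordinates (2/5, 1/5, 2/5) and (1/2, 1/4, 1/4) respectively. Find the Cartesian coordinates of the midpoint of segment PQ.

(-129/40, 11/2)

Barycentric coordinates of the midpoint are the average: (9/20, 9/40, 13/40).
Converting: (9/20)·A + (9/40)·B + (13/40)·C = (-129/40, 11/2).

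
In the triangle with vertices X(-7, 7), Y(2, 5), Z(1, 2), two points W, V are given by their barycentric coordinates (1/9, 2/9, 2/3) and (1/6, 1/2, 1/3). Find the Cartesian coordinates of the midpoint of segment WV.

(1/4, 34/9)

Barycentric coordinates of the midpoint are the average: (5/36, 13/36, 1/2).
Converting: (5/36)·X + (13/36)·Y + (1/2)·Z = (1/4, 34/9).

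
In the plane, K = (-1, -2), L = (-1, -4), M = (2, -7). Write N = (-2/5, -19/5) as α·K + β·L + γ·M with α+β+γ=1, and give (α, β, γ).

Signed area of the reference triangle: [KLM] = ½·((-1)·(-4−(-7)) + (-1)·(-7−(-2)) + 2·(-2−(-4))) = ½·(-3 + 5 + 4) = 3.
[NLM] = ½·((-2/5)·(-4−(-7)) + (-1)·(-7−(-19/5)) + 2·(-19/5−(-4))) = ½·(-6/5 + 16/5 + 2/5) = 6/5, so the K-coordinate is (6/5)/3 = 2/5.
[KNM] = ½·((-1)·(-19/5−(-7)) + (-2/5)·(-7−(-2)) + 2·(-2−(-19/5))) = ½·(-16/5 + 2 + 18/5) = 6/5, so the L-coordinate is 2/5.
[KLN] = ½·((-1)·(-4−(-19/5)) + (-1)·(-19/5−(-2)) + (-2/5)·(-2−(-4))) = ½·(1/5 + 9/5 − 4/5) = 3/5, so the M-coordinate is 1/5.

(2/5, 2/5, 1/5)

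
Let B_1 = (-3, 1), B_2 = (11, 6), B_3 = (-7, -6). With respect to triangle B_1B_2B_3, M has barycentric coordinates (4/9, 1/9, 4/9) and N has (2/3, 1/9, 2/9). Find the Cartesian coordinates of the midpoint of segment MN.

(-25/9, -7/9)

Barycentric coordinates of the midpoint are the average: (5/9, 1/9, 1/3).
Converting: (5/9)·B_1 + (1/9)·B_2 + (1/3)·B_3 = (-25/9, -7/9).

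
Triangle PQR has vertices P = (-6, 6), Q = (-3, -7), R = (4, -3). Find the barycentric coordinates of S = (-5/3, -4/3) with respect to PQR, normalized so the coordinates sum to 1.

(1/3, 1/3, 1/3)

Signed area of the reference triangle: [PQR] = ½·((-6)·(-7−(-3)) + (-3)·(-3−6) + 4·(6−(-7))) = ½·(24 + 27 + 52) = 103/2.
[SQR] = ½·((-5/3)·(-7−(-3)) + (-3)·(-3−(-4/3)) + 4·(-4/3−(-7))) = ½·(20/3 + 5 + 68/3) = 103/6, so the P-coordinate is (103/6)/(103/2) = 1/3.
[PSR] = ½·((-6)·(-4/3−(-3)) + (-5/3)·(-3−6) + 4·(6−(-4/3))) = ½·(-10 + 15 + 88/3) = 103/6, so the Q-coordinate is 1/3.
[PQS] = ½·((-6)·(-7−(-4/3)) + (-3)·(-4/3−6) + (-5/3)·(6−(-7))) = ½·(34 + 22 − 65/3) = 103/6, so the R-coordinate is 1/3.
Check: 1/3 + 1/3 + 1/3 = 1.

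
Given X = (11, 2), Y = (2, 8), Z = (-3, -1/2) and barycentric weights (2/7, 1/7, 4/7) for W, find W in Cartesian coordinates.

(12/7, 10/7)

W = (2/7)·X + (1/7)·Y + (4/7)·Z.
x-coordinate: (2/7)·11 + (1/7)·2 + (4/7)·(-3) = 12/7.
y-coordinate: (2/7)·2 + (1/7)·8 + (4/7)·(-1/2) = 10/7.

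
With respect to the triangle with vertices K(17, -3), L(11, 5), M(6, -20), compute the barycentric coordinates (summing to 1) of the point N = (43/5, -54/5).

Signed area of the reference triangle: [KLM] = ½·(17·(5−(-20)) + 11·(-20−(-3)) + 6·(-3−5)) = ½·(425 − 187 − 48) = 95.
[NLM] = ½·((43/5)·(5−(-20)) + 11·(-20−(-54/5)) + 6·(-54/5−5)) = ½·(215 − 506/5 − 474/5) = 19/2, so the K-coordinate is (19/2)/95 = 1/10.
[KNM] = ½·(17·(-54/5−(-20)) + (43/5)·(-20−(-3)) + 6·(-3−(-54/5))) = ½·(782/5 − 731/5 + 234/5) = 57/2, so the L-coordinate is 3/10.
[KLN] = ½·(17·(5−(-54/5)) + 11·(-54/5−(-3)) + (43/5)·(-3−5)) = ½·(1343/5 − 429/5 − 344/5) = 57, so the M-coordinate is 3/5.
Check: 1/10 + 3/10 + 3/5 = 1.

(1/10, 3/10, 3/5)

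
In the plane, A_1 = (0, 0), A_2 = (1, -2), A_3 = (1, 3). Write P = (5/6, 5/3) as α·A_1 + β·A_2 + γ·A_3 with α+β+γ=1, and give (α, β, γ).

Signed area of the reference triangle: [A_1A_2A_3] = ½·(0·(-2−3) + 1·(3−0) + 1·(0−(-2))) = ½·(0 + 3 + 2) = 5/2.
[PA_2A_3] = ½·((5/6)·(-2−3) + 1·(3−(5/3)) + 1·(5/3−(-2))) = ½·(-25/6 + 4/3 + 11/3) = 5/12, so the A_1-coordinate is (5/12)/(5/2) = 1/6.
[A_1PA_3] = ½·(0·(5/3−3) + (5/6)·(3−0) + 1·(0−(5/3))) = ½·(0 + 5/2 − 5/3) = 5/12, so the A_2-coordinate is 1/6.
[A_1A_2P] = ½·(0·(-2−(5/3)) + 1·(5/3−0) + (5/6)·(0−(-2))) = ½·(0 + 5/3 + 5/3) = 5/3, so the A_3-coordinate is 2/3.
Check: 1/6 + 1/6 + 2/3 = 1.

(1/6, 1/6, 2/3)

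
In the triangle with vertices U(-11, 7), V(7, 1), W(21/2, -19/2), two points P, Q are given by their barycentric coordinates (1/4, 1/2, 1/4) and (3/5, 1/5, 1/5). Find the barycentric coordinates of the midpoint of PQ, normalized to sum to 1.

Since both coordinate triples sum to 1, the midpoint's barycentrics are the componentwise average.
(1/4+3/5)/2 = 17/40; similarly 7/20 and 9/40.

(17/40, 7/20, 9/40)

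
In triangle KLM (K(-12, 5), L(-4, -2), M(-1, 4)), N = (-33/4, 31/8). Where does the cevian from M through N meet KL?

Barycentric coordinates of N with respect to KLM: (5/8, 1/8, 1/4).
On side KL the M-coordinate is zero; dropping N's M-weight 1/4 and renormalizing the remaining 5/8 : 1/8 gives weights 5/6, 1/6 on K, L.
J = (5/6)·(-12, 5) + (1/6)·(-4, -2) = (-32/3, 23/6).

(-32/3, 23/6)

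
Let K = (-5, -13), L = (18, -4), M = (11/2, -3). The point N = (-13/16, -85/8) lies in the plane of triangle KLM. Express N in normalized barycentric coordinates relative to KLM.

Signed area of the reference triangle: [KLM] = ½·((-5)·(-4−(-3)) + 18·(-3−(-13)) + (11/2)·(-13−(-4))) = ½·(5 + 180 − 99/2) = 271/4.
[NLM] = ½·((-13/16)·(-4−(-3)) + 18·(-3−(-85/8)) + (11/2)·(-85/8−(-4))) = ½·(13/16 + 549/4 − 583/16) = 813/16, so the K-coordinate is (813/16)/(271/4) = 3/4.
[KNM] = ½·((-5)·(-85/8−(-3)) + (-13/16)·(-3−(-13)) + (11/2)·(-13−(-85/8))) = ½·(305/8 − 65/8 − 209/16) = 271/32, so the L-coordinate is 1/8.
[KLN] = ½·((-5)·(-4−(-85/8)) + 18·(-85/8−(-13)) + (-13/16)·(-13−(-4))) = ½·(-265/8 + 171/4 + 117/16) = 271/32, so the M-coordinate is 1/8.
Check: 3/4 + 1/8 + 1/8 = 1.

(3/4, 1/8, 1/8)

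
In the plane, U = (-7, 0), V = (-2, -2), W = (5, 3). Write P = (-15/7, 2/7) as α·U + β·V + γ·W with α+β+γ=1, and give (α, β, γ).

(3/7, 2/7, 2/7)

Signed area of the reference triangle: [UVW] = ½·((-7)·(-2−3) + (-2)·(3−0) + 5·(0−(-2))) = ½·(35 − 6 + 10) = 39/2.
[PVW] = ½·((-15/7)·(-2−3) + (-2)·(3−(2/7)) + 5·(2/7−(-2))) = ½·(75/7 − 38/7 + 80/7) = 117/14, so the U-coordinate is (117/14)/(39/2) = 3/7.
[UPW] = ½·((-7)·(2/7−3) + (-15/7)·(3−0) + 5·(0−(2/7))) = ½·(19 − 45/7 − 10/7) = 39/7, so the V-coordinate is 2/7.
[UVP] = ½·((-7)·(-2−(2/7)) + (-2)·(2/7−0) + (-15/7)·(0−(-2))) = ½·(16 − 4/7 − 30/7) = 39/7, so the W-coordinate is 2/7.
Check: 3/7 + 2/7 + 2/7 = 1.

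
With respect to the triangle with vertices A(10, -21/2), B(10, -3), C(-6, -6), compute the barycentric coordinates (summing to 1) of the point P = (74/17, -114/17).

Signed area of the reference triangle: [ABC] = ½·(10·(-3−(-6)) + 10·(-6−(-21/2)) + (-6)·(-21/2−(-3))) = ½·(30 + 45 + 45) = 60.
[PBC] = ½·((74/17)·(-3−(-6)) + 10·(-6−(-114/17)) + (-6)·(-114/17−(-3))) = ½·(222/17 + 120/17 + 378/17) = 360/17, so the A-coordinate is (360/17)/60 = 6/17.
[APC] = ½·(10·(-114/17−(-6)) + (74/17)·(-6−(-21/2)) + (-6)·(-21/2−(-114/17))) = ½·(-120/17 + 333/17 + 387/17) = 300/17, so the B-coordinate is 5/17.
[ABP] = ½·(10·(-3−(-114/17)) + 10·(-114/17−(-21/2)) + (74/17)·(-21/2−(-3))) = ½·(630/17 + 645/17 − 555/17) = 360/17, so the C-coordinate is 6/17.

(6/17, 5/17, 6/17)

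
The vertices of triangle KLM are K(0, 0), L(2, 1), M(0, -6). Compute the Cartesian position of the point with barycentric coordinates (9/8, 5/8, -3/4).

N = (9/8)·K + (5/8)·L + (-3/4)·M.
x-coordinate: (9/8)·0 + (5/8)·2 + (-3/4)·0 = 5/4.
y-coordinate: (9/8)·0 + (5/8)·1 + (-3/4)·(-6) = 41/8.

(5/4, 41/8)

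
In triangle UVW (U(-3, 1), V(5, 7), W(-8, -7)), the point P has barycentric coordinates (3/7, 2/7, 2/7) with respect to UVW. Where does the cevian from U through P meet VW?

(-3/2, 0)

Line UP meets VW where the U-coordinate vanishes; zeroing P's U-weight and renormalizing leaves V, W-weights 2/7 : 2/7 → (1/2, 1/2).
So Q = (1/2)·V + (1/2)·W = (-3/2, 0).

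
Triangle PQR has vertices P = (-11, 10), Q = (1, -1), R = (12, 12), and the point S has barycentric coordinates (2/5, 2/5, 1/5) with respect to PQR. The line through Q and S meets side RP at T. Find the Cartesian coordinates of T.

(-10/3, 32/3)

Line QS meets RP where the Q-coordinate vanishes; zeroing S's Q-weight and renormalizing leaves R, P-weights 1/5 : 2/5 → (1/3, 2/3).
So T = (1/3)·R + (2/3)·P = (-10/3, 32/3).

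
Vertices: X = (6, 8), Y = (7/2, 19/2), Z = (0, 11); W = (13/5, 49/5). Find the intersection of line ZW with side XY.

(13/3, 9)

Barycentric coordinates of W with respect to XYZ: (1/5, 2/5, 2/5).
On side XY the Z-coordinate is zero; dropping W's Z-weight 2/5 and renormalizing the remaining 1/5 : 2/5 gives weights 1/3, 2/3 on X, Y.
V = (1/3)·(6, 8) + (2/3)·(7/2, 19/2) = (13/3, 9).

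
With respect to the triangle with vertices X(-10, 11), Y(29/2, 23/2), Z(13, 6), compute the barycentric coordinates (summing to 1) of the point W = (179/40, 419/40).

(2/5, 9/20, 3/20)

Signed area of the reference triangle: [XYZ] = ½·((-10)·(23/2−6) + (29/2)·(6−11) + 13·(11−(23/2))) = ½·(-55 − 145/2 − 13/2) = -67.
[WYZ] = ½·((179/40)·(23/2−6) + (29/2)·(6−(419/40)) + 13·(419/40−(23/2))) = ½·(1969/80 − 5191/80 − 533/40) = -134/5, so the X-coordinate is (-134/5)/(-67) = 2/5.
[XWZ] = ½·((-10)·(419/40−6) + (179/40)·(6−11) + 13·(11−(419/40))) = ½·(-179/4 − 179/8 + 273/40) = -603/20, so the Y-coordinate is 9/20.
[XYW] = ½·((-10)·(23/2−(419/40)) + (29/2)·(419/40−11) + (179/40)·(11−(23/2))) = ½·(-41/4 − 609/80 − 179/80) = -201/20, so the Z-coordinate is 3/20.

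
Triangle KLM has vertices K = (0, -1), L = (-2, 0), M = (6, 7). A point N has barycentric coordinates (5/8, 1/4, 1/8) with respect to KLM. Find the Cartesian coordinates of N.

N = (5/8)·K + (1/4)·L + (1/8)·M.
x-coordinate: (5/8)·0 + (1/4)·(-2) + (1/8)·6 = 1/4.
y-coordinate: (5/8)·(-1) + (1/4)·0 + (1/8)·7 = 1/4.

(1/4, 1/4)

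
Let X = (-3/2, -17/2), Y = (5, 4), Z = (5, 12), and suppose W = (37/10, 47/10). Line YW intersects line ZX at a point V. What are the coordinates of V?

Barycentric coordinates of W with respect to XYZ: (1/5, 2/5, 2/5).
On side ZX the Y-coordinate is zero; dropping W's Y-weight 2/5 and renormalizing the remaining 2/5 : 1/5 gives weights 2/3, 1/3 on Z, X.
V = (2/3)·(5, 12) + (1/3)·(-3/2, -17/2) = (17/6, 31/6).

(17/6, 31/6)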